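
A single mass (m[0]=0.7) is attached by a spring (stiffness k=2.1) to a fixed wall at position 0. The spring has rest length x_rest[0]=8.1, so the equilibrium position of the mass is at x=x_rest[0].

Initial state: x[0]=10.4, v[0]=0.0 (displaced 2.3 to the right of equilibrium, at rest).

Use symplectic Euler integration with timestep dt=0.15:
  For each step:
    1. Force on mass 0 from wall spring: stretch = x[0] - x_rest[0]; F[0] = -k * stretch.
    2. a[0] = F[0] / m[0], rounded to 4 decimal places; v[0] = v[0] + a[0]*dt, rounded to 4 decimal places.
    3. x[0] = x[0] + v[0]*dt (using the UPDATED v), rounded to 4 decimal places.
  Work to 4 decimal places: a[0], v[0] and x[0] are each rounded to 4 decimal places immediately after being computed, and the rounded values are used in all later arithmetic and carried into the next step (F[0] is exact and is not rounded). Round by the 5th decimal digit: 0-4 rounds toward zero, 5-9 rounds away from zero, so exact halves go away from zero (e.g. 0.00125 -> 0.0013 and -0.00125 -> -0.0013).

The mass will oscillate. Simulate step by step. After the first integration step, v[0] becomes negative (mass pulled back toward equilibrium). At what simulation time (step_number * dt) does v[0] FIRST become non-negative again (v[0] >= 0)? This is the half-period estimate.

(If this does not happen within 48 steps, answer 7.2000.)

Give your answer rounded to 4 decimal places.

Step 0: x=[10.4000] v=[0.0000]
Step 1: x=[10.2448] v=[-1.0350]
Step 2: x=[9.9448] v=[-2.0002]
Step 3: x=[9.5202] v=[-2.8304]
Step 4: x=[8.9998] v=[-3.4695]
Step 5: x=[8.4186] v=[-3.8744]
Step 6: x=[7.8159] v=[-4.0178]
Step 7: x=[7.2324] v=[-3.8900]
Step 8: x=[6.7075] v=[-3.4996]
Step 9: x=[6.2766] v=[-2.8730]
Step 10: x=[5.9687] v=[-2.0525]
Step 11: x=[5.8047] v=[-1.0934]
Step 12: x=[5.7956] v=[-0.0605]
Step 13: x=[5.9421] v=[0.9765]
First v>=0 after going negative at step 13, time=1.9500

Answer: 1.9500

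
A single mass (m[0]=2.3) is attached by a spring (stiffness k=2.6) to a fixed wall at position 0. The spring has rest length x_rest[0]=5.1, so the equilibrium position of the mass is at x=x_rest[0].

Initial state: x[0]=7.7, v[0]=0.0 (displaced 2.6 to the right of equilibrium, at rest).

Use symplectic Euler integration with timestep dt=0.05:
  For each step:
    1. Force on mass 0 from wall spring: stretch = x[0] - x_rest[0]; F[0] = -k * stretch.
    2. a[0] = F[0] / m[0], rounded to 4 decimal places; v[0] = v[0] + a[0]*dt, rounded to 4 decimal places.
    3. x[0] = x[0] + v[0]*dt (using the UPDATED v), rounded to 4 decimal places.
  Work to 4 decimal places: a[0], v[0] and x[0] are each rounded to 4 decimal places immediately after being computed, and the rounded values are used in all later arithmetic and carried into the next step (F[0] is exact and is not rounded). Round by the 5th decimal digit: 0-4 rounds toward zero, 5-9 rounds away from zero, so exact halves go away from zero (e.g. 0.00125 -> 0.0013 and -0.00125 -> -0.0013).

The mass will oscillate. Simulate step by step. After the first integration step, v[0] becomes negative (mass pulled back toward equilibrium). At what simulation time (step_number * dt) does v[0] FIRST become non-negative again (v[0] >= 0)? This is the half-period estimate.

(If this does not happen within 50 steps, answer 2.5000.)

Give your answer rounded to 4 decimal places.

Step 0: x=[7.7000] v=[0.0000]
Step 1: x=[7.6927] v=[-0.1470]
Step 2: x=[7.6780] v=[-0.2935]
Step 3: x=[7.6560] v=[-0.4392]
Step 4: x=[7.6268] v=[-0.5837]
Step 5: x=[7.5905] v=[-0.7265]
Step 6: x=[7.5471] v=[-0.8673]
Step 7: x=[7.4968] v=[-1.0056]
Step 8: x=[7.4397] v=[-1.1411]
Step 9: x=[7.3760] v=[-1.2733]
Step 10: x=[7.3059] v=[-1.4019]
Step 11: x=[7.2296] v=[-1.5266]
Step 12: x=[7.1473] v=[-1.6470]
Step 13: x=[7.0592] v=[-1.7627]
Step 14: x=[6.9655] v=[-1.8734]
Step 15: x=[6.8666] v=[-1.9788]
Step 16: x=[6.7627] v=[-2.0787]
Step 17: x=[6.6541] v=[-2.1727]
Step 18: x=[6.5411] v=[-2.2605]
Step 19: x=[6.4240] v=[-2.3420]
Step 20: x=[6.3032] v=[-2.4168]
Step 21: x=[6.1790] v=[-2.4848]
Step 22: x=[6.0517] v=[-2.5458]
Step 23: x=[5.9217] v=[-2.5996]
Step 24: x=[5.7894] v=[-2.6460]
Step 25: x=[5.6552] v=[-2.6850]
Step 26: x=[5.5194] v=[-2.7164]
Step 27: x=[5.3824] v=[-2.7401]
Step 28: x=[5.2446] v=[-2.7561]
Step 29: x=[5.1064] v=[-2.7643]
Step 30: x=[4.9682] v=[-2.7647]
Step 31: x=[4.8303] v=[-2.7573]
Step 32: x=[4.6932] v=[-2.7421]
Step 33: x=[4.5572] v=[-2.7191]
Step 34: x=[4.4228] v=[-2.6884]
Step 35: x=[4.2903] v=[-2.6501]
Step 36: x=[4.1601] v=[-2.6043]
Step 37: x=[4.0325] v=[-2.5512]
Step 38: x=[3.9080] v=[-2.4909]
Step 39: x=[3.7868] v=[-2.4235]
Step 40: x=[3.6693] v=[-2.3493]
Step 41: x=[3.5559] v=[-2.2684]
Step 42: x=[3.4468] v=[-2.1811]
Step 43: x=[3.3424] v=[-2.0877]
Step 44: x=[3.2430] v=[-1.9884]
Step 45: x=[3.1488] v=[-1.8834]
Step 46: x=[3.0601] v=[-1.7731]
Step 47: x=[2.9772] v=[-1.6578]
Step 48: x=[2.9003] v=[-1.5378]
Step 49: x=[2.8296] v=[-1.4135]
Step 50: x=[2.7653] v=[-1.2852]
v[0] did not become non-negative within 50 steps; using fallback time=2.5000

Answer: 2.5000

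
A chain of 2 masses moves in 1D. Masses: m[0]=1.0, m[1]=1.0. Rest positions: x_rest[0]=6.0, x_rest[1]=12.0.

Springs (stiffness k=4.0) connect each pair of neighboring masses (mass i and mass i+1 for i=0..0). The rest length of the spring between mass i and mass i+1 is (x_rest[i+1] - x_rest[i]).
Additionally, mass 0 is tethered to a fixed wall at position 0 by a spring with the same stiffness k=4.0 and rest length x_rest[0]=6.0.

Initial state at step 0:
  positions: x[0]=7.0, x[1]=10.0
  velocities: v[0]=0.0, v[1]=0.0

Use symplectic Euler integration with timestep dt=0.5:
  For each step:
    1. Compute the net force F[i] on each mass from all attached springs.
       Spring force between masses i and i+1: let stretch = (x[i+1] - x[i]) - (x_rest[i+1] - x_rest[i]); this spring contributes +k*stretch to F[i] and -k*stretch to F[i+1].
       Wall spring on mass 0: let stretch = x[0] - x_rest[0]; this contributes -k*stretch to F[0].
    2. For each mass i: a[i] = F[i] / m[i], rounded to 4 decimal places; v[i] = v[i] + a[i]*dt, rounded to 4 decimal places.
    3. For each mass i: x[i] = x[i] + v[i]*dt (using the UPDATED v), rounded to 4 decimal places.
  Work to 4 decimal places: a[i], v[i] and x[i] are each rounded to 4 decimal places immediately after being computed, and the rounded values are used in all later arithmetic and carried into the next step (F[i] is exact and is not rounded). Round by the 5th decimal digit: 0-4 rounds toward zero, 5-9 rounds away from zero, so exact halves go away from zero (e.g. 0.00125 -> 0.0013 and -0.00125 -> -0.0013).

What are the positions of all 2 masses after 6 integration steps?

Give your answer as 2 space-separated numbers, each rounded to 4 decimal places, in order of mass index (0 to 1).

Step 0: x=[7.0000 10.0000] v=[0.0000 0.0000]
Step 1: x=[3.0000 13.0000] v=[-8.0000 6.0000]
Step 2: x=[6.0000 12.0000] v=[6.0000 -2.0000]
Step 3: x=[9.0000 11.0000] v=[6.0000 -2.0000]
Step 4: x=[5.0000 14.0000] v=[-8.0000 6.0000]
Step 5: x=[5.0000 14.0000] v=[0.0000 0.0000]
Step 6: x=[9.0000 11.0000] v=[8.0000 -6.0000]

Answer: 9.0000 11.0000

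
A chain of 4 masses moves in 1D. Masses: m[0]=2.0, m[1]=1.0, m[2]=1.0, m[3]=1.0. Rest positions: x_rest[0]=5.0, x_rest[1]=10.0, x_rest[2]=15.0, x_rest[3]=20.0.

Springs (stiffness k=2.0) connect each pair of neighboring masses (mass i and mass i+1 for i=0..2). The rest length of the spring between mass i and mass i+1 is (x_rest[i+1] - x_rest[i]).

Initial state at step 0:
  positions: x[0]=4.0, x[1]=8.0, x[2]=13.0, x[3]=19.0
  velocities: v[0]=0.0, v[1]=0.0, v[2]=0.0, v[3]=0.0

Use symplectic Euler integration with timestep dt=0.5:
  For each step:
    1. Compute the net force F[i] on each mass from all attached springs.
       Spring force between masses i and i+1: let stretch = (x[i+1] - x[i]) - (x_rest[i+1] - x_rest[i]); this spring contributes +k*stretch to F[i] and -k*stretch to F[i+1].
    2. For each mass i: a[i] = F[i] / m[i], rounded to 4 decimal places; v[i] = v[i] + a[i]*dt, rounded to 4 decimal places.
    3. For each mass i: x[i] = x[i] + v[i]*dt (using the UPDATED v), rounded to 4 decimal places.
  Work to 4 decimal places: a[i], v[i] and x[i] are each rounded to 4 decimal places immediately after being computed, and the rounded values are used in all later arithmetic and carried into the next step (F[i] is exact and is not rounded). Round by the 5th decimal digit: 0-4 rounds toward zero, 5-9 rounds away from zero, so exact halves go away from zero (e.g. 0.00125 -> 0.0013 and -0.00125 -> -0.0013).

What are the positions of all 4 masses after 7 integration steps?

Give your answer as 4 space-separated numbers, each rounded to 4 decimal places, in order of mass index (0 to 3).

Answer: 3.6244 8.1587 13.4950 19.0983

Derivation:
Step 0: x=[4.0000 8.0000 13.0000 19.0000] v=[0.0000 0.0000 0.0000 0.0000]
Step 1: x=[3.7500 8.5000 13.5000 18.5000] v=[-0.5000 1.0000 1.0000 -1.0000]
Step 2: x=[3.4375 9.1250 14.0000 18.0000] v=[-0.6250 1.2500 1.0000 -1.0000]
Step 3: x=[3.2969 9.3438 14.0625 18.0000] v=[-0.2813 0.4375 0.1250 0.0000]
Step 4: x=[3.4180 8.8985 13.7344 18.5313] v=[0.2422 -0.8907 -0.6562 1.0625]
Step 5: x=[3.6593 8.1309 13.3868 19.1641] v=[0.4825 -1.5353 -0.6952 1.2656]
Step 6: x=[3.7685 7.7554 13.2999 19.4083] v=[0.2183 -0.7510 -0.1738 0.4883]
Step 7: x=[3.6244 8.1587 13.4950 19.0983] v=[-0.2883 0.8066 0.3901 -0.6201]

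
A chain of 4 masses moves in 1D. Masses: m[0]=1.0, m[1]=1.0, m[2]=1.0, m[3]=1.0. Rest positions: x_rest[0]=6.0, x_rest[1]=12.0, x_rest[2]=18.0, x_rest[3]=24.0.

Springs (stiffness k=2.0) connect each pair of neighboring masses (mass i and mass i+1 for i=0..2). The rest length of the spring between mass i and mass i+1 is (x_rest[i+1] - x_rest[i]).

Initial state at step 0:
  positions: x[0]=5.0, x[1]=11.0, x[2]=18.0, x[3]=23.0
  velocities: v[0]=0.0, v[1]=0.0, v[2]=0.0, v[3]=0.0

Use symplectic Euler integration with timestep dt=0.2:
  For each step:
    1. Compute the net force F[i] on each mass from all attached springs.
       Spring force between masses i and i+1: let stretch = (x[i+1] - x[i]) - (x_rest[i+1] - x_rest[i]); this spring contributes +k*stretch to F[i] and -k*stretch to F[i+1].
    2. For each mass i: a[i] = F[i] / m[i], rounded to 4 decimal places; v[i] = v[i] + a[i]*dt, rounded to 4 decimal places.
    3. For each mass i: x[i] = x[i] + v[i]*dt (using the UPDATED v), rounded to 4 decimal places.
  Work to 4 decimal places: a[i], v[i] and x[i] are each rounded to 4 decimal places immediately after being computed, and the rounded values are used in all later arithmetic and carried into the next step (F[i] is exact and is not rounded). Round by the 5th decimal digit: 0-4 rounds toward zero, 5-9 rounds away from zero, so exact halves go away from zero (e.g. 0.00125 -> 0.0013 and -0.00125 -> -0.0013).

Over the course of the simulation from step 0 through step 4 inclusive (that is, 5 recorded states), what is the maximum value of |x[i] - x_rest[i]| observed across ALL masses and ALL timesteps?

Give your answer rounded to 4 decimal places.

Step 0: x=[5.0000 11.0000 18.0000 23.0000] v=[0.0000 0.0000 0.0000 0.0000]
Step 1: x=[5.0000 11.0800 17.8400 23.0800] v=[0.0000 0.4000 -0.8000 0.4000]
Step 2: x=[5.0064 11.2144 17.5584 23.2208] v=[0.0320 0.6720 -1.4080 0.7040]
Step 3: x=[5.0294 11.3597 17.2223 23.3886] v=[0.1152 0.7264 -1.6806 0.8390]
Step 4: x=[5.0789 11.4676 16.9105 23.5431] v=[0.2473 0.5393 -1.5591 0.7725]
Max displacement = 1.0895

Answer: 1.0895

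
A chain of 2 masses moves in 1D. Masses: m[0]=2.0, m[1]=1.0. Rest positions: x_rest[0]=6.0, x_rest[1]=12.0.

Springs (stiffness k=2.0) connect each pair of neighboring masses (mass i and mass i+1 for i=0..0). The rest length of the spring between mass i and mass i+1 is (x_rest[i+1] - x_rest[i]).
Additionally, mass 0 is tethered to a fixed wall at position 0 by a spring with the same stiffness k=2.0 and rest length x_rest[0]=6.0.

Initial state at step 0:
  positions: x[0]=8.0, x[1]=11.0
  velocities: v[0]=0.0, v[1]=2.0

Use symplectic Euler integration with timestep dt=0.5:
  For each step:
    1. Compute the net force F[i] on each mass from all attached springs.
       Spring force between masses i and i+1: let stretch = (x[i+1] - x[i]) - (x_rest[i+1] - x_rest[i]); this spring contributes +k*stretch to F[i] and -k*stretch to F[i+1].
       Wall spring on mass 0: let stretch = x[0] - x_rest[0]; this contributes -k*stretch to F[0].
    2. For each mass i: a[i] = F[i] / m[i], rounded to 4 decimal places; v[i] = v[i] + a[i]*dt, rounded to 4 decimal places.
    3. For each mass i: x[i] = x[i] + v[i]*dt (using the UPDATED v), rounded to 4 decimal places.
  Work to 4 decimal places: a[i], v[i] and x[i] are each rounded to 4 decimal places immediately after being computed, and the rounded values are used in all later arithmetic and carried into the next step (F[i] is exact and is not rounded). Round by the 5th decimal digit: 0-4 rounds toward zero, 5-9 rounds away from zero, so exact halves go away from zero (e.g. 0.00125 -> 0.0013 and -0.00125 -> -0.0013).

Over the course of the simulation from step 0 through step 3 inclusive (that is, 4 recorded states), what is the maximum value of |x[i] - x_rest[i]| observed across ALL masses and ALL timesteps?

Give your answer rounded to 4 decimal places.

Answer: 3.6875

Derivation:
Step 0: x=[8.0000 11.0000] v=[0.0000 2.0000]
Step 1: x=[6.7500 13.5000] v=[-2.5000 5.0000]
Step 2: x=[5.5000 15.6250] v=[-2.5000 4.2500]
Step 3: x=[5.4063 15.6875] v=[-0.1875 0.1250]
Max displacement = 3.6875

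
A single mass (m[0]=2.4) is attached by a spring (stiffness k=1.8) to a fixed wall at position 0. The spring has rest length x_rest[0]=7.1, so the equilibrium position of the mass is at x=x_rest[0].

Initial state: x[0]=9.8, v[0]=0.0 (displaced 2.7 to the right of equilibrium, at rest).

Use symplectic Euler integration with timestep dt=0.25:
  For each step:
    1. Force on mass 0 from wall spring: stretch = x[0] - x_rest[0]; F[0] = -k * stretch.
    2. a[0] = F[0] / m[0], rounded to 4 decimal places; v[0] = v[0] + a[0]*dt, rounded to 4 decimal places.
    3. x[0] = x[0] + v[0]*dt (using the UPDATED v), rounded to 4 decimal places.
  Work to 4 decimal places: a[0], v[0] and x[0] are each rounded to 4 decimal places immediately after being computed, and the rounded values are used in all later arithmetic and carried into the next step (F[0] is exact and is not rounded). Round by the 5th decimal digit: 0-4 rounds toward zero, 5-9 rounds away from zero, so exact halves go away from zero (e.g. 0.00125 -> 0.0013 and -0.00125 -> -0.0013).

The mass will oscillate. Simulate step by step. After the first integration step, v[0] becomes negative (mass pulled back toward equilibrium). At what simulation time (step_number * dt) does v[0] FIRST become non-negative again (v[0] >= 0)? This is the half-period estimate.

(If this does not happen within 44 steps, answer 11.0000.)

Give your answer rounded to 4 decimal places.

Answer: 3.7500

Derivation:
Step 0: x=[9.8000] v=[0.0000]
Step 1: x=[9.6734] v=[-0.5063]
Step 2: x=[9.4262] v=[-0.9888]
Step 3: x=[9.0700] v=[-1.4250]
Step 4: x=[8.6214] v=[-1.7944]
Step 5: x=[8.1015] v=[-2.0797]
Step 6: x=[7.5346] v=[-2.2675]
Step 7: x=[6.9474] v=[-2.3490]
Step 8: x=[6.3673] v=[-2.3204]
Step 9: x=[5.8216] v=[-2.1830]
Step 10: x=[5.3358] v=[-1.9433]
Step 11: x=[4.9327] v=[-1.6125]
Step 12: x=[4.6312] v=[-1.2061]
Step 13: x=[4.4454] v=[-0.7432]
Step 14: x=[4.3840] v=[-0.2455]
Step 15: x=[4.4500] v=[0.2638]
First v>=0 after going negative at step 15, time=3.7500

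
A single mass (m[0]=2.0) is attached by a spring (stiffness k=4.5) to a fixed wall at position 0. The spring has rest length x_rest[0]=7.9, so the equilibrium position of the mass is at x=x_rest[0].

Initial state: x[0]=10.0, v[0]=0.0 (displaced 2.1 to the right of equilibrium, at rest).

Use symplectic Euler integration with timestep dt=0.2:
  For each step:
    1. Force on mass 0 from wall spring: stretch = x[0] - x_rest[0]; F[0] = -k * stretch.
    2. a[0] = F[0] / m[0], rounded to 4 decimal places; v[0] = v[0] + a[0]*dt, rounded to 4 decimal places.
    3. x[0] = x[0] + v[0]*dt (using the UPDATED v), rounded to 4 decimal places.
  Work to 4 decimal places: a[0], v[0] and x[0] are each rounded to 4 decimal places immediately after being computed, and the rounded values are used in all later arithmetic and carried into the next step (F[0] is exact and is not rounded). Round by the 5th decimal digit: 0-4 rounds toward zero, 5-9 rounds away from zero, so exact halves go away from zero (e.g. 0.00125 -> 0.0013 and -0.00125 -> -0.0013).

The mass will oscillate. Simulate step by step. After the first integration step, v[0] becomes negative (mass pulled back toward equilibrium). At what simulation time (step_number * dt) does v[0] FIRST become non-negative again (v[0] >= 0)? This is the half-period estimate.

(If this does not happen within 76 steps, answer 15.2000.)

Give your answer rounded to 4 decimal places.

Step 0: x=[10.0000] v=[0.0000]
Step 1: x=[9.8110] v=[-0.9450]
Step 2: x=[9.4500] v=[-1.8050]
Step 3: x=[8.9495] v=[-2.5025]
Step 4: x=[8.3545] v=[-2.9748]
Step 5: x=[7.7186] v=[-3.1793]
Step 6: x=[7.0991] v=[-3.0977]
Step 7: x=[6.5516] v=[-2.7373]
Step 8: x=[6.1255] v=[-2.1305]
Step 9: x=[5.8591] v=[-1.3320]
Step 10: x=[5.7764] v=[-0.4136]
Step 11: x=[5.8848] v=[0.5420]
First v>=0 after going negative at step 11, time=2.2000

Answer: 2.2000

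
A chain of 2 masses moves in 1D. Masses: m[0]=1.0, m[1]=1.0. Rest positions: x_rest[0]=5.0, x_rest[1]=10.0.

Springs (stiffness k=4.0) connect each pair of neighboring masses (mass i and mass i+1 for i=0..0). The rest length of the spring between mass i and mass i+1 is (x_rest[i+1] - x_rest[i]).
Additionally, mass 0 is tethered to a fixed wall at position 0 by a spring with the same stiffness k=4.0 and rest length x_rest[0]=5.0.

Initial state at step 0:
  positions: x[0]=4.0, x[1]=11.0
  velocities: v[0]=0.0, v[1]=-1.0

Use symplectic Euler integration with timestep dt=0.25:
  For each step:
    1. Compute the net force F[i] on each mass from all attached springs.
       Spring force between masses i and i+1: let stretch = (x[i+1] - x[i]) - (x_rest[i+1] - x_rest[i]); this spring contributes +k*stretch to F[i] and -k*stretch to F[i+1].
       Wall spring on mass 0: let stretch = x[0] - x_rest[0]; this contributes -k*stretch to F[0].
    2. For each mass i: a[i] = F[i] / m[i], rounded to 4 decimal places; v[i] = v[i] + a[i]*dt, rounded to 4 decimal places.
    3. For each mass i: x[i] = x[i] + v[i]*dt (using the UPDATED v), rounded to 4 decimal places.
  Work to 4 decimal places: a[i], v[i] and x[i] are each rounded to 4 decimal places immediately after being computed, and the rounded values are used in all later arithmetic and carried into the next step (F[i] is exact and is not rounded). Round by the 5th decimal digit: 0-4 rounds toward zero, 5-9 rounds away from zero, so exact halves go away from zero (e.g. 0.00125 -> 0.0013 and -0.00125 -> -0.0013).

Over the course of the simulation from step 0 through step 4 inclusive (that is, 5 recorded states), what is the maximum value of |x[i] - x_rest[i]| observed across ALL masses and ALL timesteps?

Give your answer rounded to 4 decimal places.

Answer: 1.1719

Derivation:
Step 0: x=[4.0000 11.0000] v=[0.0000 -1.0000]
Step 1: x=[4.7500 10.2500] v=[3.0000 -3.0000]
Step 2: x=[5.6875 9.3750] v=[3.7500 -3.5000]
Step 3: x=[6.1250 8.8281] v=[1.7500 -2.1875]
Step 4: x=[5.7070 8.8555] v=[-1.6719 0.1094]
Max displacement = 1.1719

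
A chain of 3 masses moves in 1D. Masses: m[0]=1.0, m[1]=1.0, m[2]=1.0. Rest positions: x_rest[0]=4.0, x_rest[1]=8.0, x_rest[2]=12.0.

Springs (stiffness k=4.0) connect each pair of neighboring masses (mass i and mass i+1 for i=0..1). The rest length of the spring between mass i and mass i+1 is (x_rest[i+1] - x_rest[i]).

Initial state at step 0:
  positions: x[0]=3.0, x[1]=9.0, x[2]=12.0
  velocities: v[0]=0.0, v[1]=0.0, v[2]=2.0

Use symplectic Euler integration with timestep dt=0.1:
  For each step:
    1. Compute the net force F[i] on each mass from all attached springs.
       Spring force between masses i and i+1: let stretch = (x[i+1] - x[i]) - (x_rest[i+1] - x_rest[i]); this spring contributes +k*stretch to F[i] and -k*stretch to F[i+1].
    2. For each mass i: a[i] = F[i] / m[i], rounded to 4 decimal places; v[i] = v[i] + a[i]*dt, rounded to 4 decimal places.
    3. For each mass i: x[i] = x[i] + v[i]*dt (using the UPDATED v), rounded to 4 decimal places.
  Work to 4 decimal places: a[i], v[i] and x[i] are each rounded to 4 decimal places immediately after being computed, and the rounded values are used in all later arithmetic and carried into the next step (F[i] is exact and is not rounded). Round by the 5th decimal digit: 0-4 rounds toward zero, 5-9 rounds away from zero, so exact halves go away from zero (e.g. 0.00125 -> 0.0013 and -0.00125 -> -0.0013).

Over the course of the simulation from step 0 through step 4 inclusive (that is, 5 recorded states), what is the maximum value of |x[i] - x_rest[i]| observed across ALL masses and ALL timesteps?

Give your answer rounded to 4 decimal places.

Answer: 1.0335

Derivation:
Step 0: x=[3.0000 9.0000 12.0000] v=[0.0000 0.0000 2.0000]
Step 1: x=[3.0800 8.8800 12.2400] v=[0.8000 -1.2000 2.4000]
Step 2: x=[3.2320 8.6624 12.5056] v=[1.5200 -2.1760 2.6560]
Step 3: x=[3.4412 8.3813 12.7775] v=[2.0922 -2.8109 2.7187]
Step 4: x=[3.6880 8.0785 13.0335] v=[2.4682 -3.0285 2.5602]
Max displacement = 1.0335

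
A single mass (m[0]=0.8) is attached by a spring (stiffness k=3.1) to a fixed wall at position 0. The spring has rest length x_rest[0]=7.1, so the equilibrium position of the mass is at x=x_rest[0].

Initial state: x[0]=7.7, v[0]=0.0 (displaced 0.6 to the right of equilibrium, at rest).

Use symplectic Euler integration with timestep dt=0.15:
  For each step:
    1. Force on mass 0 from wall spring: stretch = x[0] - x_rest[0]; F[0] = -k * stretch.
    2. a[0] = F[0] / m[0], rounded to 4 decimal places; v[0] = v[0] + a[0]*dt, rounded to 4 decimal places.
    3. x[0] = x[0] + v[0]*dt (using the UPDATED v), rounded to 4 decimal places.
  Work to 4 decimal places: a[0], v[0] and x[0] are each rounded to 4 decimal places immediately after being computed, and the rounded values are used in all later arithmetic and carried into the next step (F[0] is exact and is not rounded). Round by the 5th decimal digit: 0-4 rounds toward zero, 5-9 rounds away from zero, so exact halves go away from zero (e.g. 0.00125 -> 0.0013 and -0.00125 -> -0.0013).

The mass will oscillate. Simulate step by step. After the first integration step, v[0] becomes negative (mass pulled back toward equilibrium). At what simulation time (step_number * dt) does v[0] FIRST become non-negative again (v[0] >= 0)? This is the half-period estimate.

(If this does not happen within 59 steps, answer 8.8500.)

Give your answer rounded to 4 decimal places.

Step 0: x=[7.7000] v=[0.0000]
Step 1: x=[7.6477] v=[-0.3488]
Step 2: x=[7.5476] v=[-0.6671]
Step 3: x=[7.4085] v=[-0.9273]
Step 4: x=[7.2425] v=[-1.1066]
Step 5: x=[7.0641] v=[-1.1894]
Step 6: x=[6.8888] v=[-1.1685]
Step 7: x=[6.7319] v=[-1.0457]
Step 8: x=[6.6071] v=[-0.8317]
Step 9: x=[6.5253] v=[-0.5452]
Step 10: x=[6.4936] v=[-0.2112]
Step 11: x=[6.5148] v=[0.1413]
First v>=0 after going negative at step 11, time=1.6500

Answer: 1.6500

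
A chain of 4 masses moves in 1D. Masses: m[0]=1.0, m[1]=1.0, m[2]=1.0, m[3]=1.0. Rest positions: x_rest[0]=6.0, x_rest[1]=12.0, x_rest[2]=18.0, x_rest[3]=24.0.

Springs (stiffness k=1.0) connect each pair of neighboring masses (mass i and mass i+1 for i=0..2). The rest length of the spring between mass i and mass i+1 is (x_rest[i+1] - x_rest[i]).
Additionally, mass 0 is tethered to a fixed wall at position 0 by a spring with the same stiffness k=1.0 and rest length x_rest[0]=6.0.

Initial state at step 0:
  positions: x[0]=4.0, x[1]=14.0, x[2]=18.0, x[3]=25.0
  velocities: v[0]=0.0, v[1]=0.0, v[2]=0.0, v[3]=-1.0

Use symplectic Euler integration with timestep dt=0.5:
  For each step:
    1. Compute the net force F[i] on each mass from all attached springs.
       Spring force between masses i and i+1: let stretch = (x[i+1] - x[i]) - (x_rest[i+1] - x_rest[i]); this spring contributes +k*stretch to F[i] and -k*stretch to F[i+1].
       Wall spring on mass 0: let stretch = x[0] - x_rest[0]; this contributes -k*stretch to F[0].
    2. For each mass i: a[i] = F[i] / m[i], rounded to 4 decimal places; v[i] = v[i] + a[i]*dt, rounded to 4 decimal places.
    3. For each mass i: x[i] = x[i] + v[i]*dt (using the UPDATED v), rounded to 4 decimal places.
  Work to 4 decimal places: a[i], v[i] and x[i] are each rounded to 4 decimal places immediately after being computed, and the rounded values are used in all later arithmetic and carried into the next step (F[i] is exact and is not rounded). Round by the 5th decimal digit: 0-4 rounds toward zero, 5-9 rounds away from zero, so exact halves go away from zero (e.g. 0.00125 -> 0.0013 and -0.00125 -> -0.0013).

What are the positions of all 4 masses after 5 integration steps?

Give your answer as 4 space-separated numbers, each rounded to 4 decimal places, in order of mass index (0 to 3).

Step 0: x=[4.0000 14.0000 18.0000 25.0000] v=[0.0000 0.0000 0.0000 -1.0000]
Step 1: x=[5.5000 12.5000 18.7500 24.2500] v=[3.0000 -3.0000 1.5000 -1.5000]
Step 2: x=[7.3750 10.8125 19.3125 23.6250] v=[3.7500 -3.3750 1.1250 -1.2500]
Step 3: x=[8.2657 10.3906 18.8281 23.4219] v=[1.7813 -0.8438 -0.9688 -0.4063]
Step 4: x=[7.6212 11.5469 17.3828 23.5703] v=[-1.2891 2.3125 -2.8907 0.2968]
Step 5: x=[6.0528 13.1807 16.0254 23.6719] v=[-3.1369 3.2676 -2.7149 0.2031]

Answer: 6.0528 13.1807 16.0254 23.6719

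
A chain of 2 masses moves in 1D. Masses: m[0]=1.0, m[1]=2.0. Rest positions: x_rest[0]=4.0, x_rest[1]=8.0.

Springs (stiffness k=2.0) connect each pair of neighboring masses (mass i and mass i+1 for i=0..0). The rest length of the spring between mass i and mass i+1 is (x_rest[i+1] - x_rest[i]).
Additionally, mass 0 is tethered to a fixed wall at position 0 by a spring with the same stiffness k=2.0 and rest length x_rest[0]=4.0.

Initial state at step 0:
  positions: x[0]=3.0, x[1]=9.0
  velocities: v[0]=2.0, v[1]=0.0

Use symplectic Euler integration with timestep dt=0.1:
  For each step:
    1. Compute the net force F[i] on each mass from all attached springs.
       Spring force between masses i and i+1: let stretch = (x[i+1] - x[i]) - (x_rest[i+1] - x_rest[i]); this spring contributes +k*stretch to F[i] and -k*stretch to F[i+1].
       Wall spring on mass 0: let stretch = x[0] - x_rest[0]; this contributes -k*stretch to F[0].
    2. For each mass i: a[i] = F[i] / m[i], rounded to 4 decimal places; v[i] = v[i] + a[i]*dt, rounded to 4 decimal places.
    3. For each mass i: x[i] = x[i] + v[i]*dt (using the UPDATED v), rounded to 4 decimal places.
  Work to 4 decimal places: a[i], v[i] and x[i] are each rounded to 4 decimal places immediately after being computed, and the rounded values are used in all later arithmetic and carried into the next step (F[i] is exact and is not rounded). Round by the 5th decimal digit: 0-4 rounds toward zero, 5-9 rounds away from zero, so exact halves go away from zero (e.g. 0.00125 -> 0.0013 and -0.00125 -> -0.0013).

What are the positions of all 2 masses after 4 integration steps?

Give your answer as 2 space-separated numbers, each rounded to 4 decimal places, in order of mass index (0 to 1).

Step 0: x=[3.0000 9.0000] v=[2.0000 0.0000]
Step 1: x=[3.2600 8.9800] v=[2.6000 -0.2000]
Step 2: x=[3.5692 8.9428] v=[3.0920 -0.3720]
Step 3: x=[3.9145 8.8919] v=[3.4529 -0.5094]
Step 4: x=[4.2811 8.8312] v=[3.6655 -0.6071]

Answer: 4.2811 8.8312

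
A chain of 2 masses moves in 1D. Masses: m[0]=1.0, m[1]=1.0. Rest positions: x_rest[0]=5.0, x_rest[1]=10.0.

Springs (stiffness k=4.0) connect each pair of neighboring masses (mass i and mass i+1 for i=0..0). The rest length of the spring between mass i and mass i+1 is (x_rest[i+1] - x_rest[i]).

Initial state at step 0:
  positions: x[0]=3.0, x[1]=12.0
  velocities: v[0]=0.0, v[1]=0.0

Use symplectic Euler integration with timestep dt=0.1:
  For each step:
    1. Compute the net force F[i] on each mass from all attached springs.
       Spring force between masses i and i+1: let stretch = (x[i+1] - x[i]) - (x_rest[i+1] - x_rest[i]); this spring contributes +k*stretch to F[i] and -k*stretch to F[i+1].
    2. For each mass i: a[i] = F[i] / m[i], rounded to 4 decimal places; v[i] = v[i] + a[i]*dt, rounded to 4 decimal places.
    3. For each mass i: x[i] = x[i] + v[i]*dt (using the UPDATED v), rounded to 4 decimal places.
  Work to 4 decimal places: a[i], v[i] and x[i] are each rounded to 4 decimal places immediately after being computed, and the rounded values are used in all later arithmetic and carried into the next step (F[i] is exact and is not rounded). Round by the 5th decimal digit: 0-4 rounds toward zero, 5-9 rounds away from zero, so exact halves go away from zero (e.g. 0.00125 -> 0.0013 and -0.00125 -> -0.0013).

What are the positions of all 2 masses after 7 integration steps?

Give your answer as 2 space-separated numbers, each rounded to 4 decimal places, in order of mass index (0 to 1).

Answer: 6.0692 8.9310

Derivation:
Step 0: x=[3.0000 12.0000] v=[0.0000 0.0000]
Step 1: x=[3.1600 11.8400] v=[1.6000 -1.6000]
Step 2: x=[3.4672 11.5328] v=[3.0720 -3.0720]
Step 3: x=[3.8970 11.1030] v=[4.2982 -4.2982]
Step 4: x=[4.4151 10.5849] v=[5.1806 -5.1806]
Step 5: x=[4.9800 10.0201] v=[5.6485 -5.6485]
Step 6: x=[5.5465 9.4537] v=[5.6645 -5.6645]
Step 7: x=[6.0692 8.9310] v=[5.2274 -5.2274]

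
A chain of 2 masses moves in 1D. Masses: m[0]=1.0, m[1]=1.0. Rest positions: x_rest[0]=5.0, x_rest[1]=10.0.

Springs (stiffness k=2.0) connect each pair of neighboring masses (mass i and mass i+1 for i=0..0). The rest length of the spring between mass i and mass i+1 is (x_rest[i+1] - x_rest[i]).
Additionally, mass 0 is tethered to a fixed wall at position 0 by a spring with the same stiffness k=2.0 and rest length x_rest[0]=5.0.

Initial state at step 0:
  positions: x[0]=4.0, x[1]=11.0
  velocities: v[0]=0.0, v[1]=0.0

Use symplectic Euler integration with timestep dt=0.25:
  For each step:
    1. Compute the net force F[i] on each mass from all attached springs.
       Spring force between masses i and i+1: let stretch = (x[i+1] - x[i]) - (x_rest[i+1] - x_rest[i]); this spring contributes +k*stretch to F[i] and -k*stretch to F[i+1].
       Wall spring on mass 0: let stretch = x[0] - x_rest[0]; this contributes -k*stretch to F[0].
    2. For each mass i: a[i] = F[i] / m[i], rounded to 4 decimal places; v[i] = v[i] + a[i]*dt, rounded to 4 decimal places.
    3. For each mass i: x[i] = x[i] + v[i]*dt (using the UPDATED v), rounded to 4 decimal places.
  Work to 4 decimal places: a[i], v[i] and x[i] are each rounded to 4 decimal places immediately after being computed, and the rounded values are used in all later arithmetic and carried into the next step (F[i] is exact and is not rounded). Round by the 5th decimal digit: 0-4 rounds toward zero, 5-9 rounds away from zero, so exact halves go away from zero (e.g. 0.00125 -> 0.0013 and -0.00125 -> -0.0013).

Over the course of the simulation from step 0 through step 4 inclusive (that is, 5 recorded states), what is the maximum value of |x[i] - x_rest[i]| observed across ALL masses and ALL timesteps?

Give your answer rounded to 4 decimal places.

Step 0: x=[4.0000 11.0000] v=[0.0000 0.0000]
Step 1: x=[4.3750 10.7500] v=[1.5000 -1.0000]
Step 2: x=[5.0000 10.3281] v=[2.5000 -1.6875]
Step 3: x=[5.6660 9.8652] v=[2.6641 -1.8516]
Step 4: x=[6.1487 9.5024] v=[1.9307 -1.4512]
Max displacement = 1.1487

Answer: 1.1487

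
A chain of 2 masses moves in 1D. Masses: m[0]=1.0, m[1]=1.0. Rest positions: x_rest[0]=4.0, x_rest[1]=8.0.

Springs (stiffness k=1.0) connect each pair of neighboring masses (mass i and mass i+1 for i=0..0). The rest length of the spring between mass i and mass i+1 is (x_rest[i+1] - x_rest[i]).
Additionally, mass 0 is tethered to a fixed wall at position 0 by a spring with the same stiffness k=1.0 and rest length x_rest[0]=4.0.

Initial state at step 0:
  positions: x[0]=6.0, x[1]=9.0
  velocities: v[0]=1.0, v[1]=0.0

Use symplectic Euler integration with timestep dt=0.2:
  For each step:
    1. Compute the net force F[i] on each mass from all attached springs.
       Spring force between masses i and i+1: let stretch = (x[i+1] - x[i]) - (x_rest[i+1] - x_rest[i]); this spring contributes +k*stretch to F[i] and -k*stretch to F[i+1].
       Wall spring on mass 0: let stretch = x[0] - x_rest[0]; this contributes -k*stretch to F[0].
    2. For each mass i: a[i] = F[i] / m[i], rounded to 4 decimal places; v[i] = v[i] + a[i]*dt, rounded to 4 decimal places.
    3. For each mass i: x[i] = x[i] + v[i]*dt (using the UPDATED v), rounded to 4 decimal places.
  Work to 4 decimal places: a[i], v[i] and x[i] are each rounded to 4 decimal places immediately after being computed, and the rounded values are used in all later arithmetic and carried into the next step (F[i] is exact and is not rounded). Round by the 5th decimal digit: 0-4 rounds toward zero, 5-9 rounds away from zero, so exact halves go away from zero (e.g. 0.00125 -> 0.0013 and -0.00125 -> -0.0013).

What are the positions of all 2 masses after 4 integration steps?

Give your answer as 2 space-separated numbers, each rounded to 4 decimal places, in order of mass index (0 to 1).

Answer: 5.6094 9.3831

Derivation:
Step 0: x=[6.0000 9.0000] v=[1.0000 0.0000]
Step 1: x=[6.0800 9.0400] v=[0.4000 0.2000]
Step 2: x=[6.0352 9.1216] v=[-0.2240 0.4080]
Step 3: x=[5.8724 9.2397] v=[-0.8138 0.5907]
Step 4: x=[5.6094 9.3831] v=[-1.3148 0.7172]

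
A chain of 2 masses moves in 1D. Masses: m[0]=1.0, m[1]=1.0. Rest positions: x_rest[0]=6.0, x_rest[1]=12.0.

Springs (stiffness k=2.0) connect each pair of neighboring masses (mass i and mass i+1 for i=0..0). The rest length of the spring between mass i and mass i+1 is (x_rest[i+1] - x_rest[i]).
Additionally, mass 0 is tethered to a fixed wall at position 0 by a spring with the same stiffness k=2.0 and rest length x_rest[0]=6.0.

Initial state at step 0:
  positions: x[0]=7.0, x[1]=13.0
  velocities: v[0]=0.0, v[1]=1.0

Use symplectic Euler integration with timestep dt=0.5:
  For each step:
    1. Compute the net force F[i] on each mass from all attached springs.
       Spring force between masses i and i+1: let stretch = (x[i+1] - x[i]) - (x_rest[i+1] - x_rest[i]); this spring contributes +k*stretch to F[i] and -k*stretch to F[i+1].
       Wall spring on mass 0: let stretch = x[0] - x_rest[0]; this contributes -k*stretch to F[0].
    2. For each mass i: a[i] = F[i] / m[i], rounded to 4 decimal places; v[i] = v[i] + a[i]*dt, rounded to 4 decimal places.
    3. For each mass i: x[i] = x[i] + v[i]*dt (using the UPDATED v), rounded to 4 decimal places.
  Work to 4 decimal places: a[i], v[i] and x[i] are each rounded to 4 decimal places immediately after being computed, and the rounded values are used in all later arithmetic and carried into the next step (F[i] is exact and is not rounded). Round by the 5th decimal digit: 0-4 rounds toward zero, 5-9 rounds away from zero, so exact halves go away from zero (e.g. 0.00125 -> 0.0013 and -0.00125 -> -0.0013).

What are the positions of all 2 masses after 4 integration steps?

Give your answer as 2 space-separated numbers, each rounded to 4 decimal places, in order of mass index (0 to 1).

Step 0: x=[7.0000 13.0000] v=[0.0000 1.0000]
Step 1: x=[6.5000 13.5000] v=[-1.0000 1.0000]
Step 2: x=[6.2500 13.5000] v=[-0.5000 0.0000]
Step 3: x=[6.5000 12.8750] v=[0.5000 -1.2500]
Step 4: x=[6.6875 12.0625] v=[0.3750 -1.6250]

Answer: 6.6875 12.0625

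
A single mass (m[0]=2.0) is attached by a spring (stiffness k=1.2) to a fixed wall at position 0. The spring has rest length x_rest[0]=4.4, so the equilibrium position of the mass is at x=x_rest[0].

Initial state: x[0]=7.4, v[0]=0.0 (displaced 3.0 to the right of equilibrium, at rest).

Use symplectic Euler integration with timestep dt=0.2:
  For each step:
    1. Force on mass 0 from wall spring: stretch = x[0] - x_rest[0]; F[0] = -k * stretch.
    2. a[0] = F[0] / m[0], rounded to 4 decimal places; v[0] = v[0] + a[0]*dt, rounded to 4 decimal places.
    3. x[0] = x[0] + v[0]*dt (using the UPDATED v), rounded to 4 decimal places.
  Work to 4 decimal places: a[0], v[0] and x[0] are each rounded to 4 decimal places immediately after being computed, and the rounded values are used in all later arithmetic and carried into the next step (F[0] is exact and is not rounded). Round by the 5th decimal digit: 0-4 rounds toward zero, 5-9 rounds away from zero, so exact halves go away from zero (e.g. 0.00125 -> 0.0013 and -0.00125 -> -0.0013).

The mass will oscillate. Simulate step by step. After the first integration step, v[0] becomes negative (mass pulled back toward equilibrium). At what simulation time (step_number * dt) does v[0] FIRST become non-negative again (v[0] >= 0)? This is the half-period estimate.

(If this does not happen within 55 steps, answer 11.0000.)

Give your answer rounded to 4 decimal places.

Answer: 4.2000

Derivation:
Step 0: x=[7.4000] v=[0.0000]
Step 1: x=[7.3280] v=[-0.3600]
Step 2: x=[7.1857] v=[-0.7114]
Step 3: x=[6.9766] v=[-1.0457]
Step 4: x=[6.7056] v=[-1.3549]
Step 5: x=[6.3793] v=[-1.6316]
Step 6: x=[6.0055] v=[-1.8691]
Step 7: x=[5.5931] v=[-2.0618]
Step 8: x=[5.1521] v=[-2.2050]
Step 9: x=[4.6930] v=[-2.2953]
Step 10: x=[4.2269] v=[-2.3305]
Step 11: x=[3.7650] v=[-2.3097]
Step 12: x=[3.3183] v=[-2.2335]
Step 13: x=[2.8976] v=[-2.1037]
Step 14: x=[2.5129] v=[-1.9234]
Step 15: x=[2.1735] v=[-1.6969]
Step 16: x=[1.8876] v=[-1.4297]
Step 17: x=[1.6620] v=[-1.1282]
Step 18: x=[1.5021] v=[-0.7996]
Step 19: x=[1.4117] v=[-0.4519]
Step 20: x=[1.3930] v=[-0.0933]
Step 21: x=[1.4465] v=[0.2675]
First v>=0 after going negative at step 21, time=4.2000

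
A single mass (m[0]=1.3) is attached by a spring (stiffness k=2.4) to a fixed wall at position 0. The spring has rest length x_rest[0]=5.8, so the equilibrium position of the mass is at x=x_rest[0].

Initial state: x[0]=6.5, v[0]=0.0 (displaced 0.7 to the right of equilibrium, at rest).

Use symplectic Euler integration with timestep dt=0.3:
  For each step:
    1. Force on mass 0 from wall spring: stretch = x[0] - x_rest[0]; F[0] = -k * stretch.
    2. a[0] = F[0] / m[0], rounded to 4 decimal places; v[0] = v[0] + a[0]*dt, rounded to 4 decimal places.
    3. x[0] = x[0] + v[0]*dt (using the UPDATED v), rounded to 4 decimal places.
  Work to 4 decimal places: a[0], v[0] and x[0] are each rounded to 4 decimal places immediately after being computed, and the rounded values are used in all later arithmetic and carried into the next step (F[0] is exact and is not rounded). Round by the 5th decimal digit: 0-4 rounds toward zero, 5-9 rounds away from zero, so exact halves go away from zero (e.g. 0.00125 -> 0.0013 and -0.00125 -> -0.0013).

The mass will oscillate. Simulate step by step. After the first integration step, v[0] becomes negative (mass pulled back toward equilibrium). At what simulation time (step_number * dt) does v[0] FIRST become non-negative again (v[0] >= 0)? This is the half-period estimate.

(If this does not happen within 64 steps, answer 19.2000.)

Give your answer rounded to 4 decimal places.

Step 0: x=[6.5000] v=[0.0000]
Step 1: x=[6.3837] v=[-0.3877]
Step 2: x=[6.1704] v=[-0.7110]
Step 3: x=[5.8956] v=[-0.9161]
Step 4: x=[5.6049] v=[-0.9691]
Step 5: x=[5.3466] v=[-0.8610]
Step 6: x=[5.1636] v=[-0.6099]
Step 7: x=[5.0864] v=[-0.2574]
Step 8: x=[5.1277] v=[0.1378]
First v>=0 after going negative at step 8, time=2.4000

Answer: 2.4000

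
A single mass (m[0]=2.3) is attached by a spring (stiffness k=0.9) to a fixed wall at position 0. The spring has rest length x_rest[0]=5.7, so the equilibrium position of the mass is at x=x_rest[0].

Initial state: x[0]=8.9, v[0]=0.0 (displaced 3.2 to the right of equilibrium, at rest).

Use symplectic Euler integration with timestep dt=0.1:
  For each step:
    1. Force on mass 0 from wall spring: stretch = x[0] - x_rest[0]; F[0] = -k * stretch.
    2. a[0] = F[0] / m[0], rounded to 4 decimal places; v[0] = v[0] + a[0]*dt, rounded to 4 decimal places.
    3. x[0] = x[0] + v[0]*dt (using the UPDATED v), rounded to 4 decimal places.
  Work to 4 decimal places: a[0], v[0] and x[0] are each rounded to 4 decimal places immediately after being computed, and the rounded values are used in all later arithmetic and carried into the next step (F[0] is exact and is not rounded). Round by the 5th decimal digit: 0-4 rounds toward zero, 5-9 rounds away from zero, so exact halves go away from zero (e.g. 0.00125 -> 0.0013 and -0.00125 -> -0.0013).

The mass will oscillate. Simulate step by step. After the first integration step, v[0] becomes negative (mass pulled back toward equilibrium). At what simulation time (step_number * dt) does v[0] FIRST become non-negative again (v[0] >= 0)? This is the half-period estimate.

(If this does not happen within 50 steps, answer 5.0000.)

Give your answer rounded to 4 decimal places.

Step 0: x=[8.9000] v=[0.0000]
Step 1: x=[8.8875] v=[-0.1252]
Step 2: x=[8.8625] v=[-0.2499]
Step 3: x=[8.8251] v=[-0.3737]
Step 4: x=[8.7755] v=[-0.4960]
Step 5: x=[8.7139] v=[-0.6164]
Step 6: x=[8.6405] v=[-0.7343]
Step 7: x=[8.5556] v=[-0.8494]
Step 8: x=[8.4595] v=[-0.9611]
Step 9: x=[8.3526] v=[-1.0691]
Step 10: x=[8.2353] v=[-1.1729]
Step 11: x=[8.1081] v=[-1.2721]
Step 12: x=[7.9715] v=[-1.3663]
Step 13: x=[7.8260] v=[-1.4552]
Step 14: x=[7.6722] v=[-1.5384]
Step 15: x=[7.5106] v=[-1.6156]
Step 16: x=[7.3420] v=[-1.6865]
Step 17: x=[7.1669] v=[-1.7508]
Step 18: x=[6.9861] v=[-1.8082]
Step 19: x=[6.8003] v=[-1.8585]
Step 20: x=[6.6101] v=[-1.9016]
Step 21: x=[6.4164] v=[-1.9372]
Step 22: x=[6.2199] v=[-1.9652]
Step 23: x=[6.0214] v=[-1.9855]
Step 24: x=[5.8216] v=[-1.9981]
Step 25: x=[5.6213] v=[-2.0029]
Step 26: x=[5.4213] v=[-1.9998]
Step 27: x=[5.2224] v=[-1.9889]
Step 28: x=[5.0254] v=[-1.9702]
Step 29: x=[4.8310] v=[-1.9438]
Step 30: x=[4.6400] v=[-1.9098]
Step 31: x=[4.4532] v=[-1.8683]
Step 32: x=[4.2713] v=[-1.8195]
Step 33: x=[4.0949] v=[-1.7636]
Step 34: x=[3.9248] v=[-1.7008]
Step 35: x=[3.7617] v=[-1.6313]
Step 36: x=[3.6062] v=[-1.5555]
Step 37: x=[3.4588] v=[-1.4736]
Step 38: x=[3.3202] v=[-1.3859]
Step 39: x=[3.1909] v=[-1.2928]
Step 40: x=[3.0714] v=[-1.1946]
Step 41: x=[2.9622] v=[-1.0917]
Step 42: x=[2.8637] v=[-0.9846]
Step 43: x=[2.7763] v=[-0.8736]
Step 44: x=[2.7004] v=[-0.7592]
Step 45: x=[2.6362] v=[-0.6418]
Step 46: x=[2.5840] v=[-0.5219]
Step 47: x=[2.5440] v=[-0.4000]
Step 48: x=[2.5164] v=[-0.2765]
Step 49: x=[2.5012] v=[-0.1519]
Step 50: x=[2.4985] v=[-0.0267]
v[0] did not become non-negative within 50 steps; using fallback time=5.0000

Answer: 5.0000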